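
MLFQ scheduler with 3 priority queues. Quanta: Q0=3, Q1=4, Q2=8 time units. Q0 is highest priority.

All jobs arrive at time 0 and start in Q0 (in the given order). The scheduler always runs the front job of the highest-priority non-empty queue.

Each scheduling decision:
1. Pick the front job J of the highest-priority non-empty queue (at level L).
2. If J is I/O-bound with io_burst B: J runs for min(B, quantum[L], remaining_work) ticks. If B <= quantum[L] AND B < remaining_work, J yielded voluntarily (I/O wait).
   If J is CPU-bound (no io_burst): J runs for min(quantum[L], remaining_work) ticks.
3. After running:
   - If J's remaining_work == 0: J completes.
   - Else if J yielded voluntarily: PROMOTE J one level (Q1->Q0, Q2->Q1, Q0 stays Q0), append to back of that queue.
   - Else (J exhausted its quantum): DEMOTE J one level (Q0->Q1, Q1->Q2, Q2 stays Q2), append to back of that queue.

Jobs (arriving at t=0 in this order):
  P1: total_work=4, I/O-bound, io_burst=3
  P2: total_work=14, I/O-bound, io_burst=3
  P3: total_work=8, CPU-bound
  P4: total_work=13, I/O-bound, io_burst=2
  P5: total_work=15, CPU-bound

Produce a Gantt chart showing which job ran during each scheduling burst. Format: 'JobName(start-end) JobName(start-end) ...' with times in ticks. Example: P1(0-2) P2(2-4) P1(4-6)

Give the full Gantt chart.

t=0-3: P1@Q0 runs 3, rem=1, I/O yield, promote→Q0. Q0=[P2,P3,P4,P5,P1] Q1=[] Q2=[]
t=3-6: P2@Q0 runs 3, rem=11, I/O yield, promote→Q0. Q0=[P3,P4,P5,P1,P2] Q1=[] Q2=[]
t=6-9: P3@Q0 runs 3, rem=5, quantum used, demote→Q1. Q0=[P4,P5,P1,P2] Q1=[P3] Q2=[]
t=9-11: P4@Q0 runs 2, rem=11, I/O yield, promote→Q0. Q0=[P5,P1,P2,P4] Q1=[P3] Q2=[]
t=11-14: P5@Q0 runs 3, rem=12, quantum used, demote→Q1. Q0=[P1,P2,P4] Q1=[P3,P5] Q2=[]
t=14-15: P1@Q0 runs 1, rem=0, completes. Q0=[P2,P4] Q1=[P3,P5] Q2=[]
t=15-18: P2@Q0 runs 3, rem=8, I/O yield, promote→Q0. Q0=[P4,P2] Q1=[P3,P5] Q2=[]
t=18-20: P4@Q0 runs 2, rem=9, I/O yield, promote→Q0. Q0=[P2,P4] Q1=[P3,P5] Q2=[]
t=20-23: P2@Q0 runs 3, rem=5, I/O yield, promote→Q0. Q0=[P4,P2] Q1=[P3,P5] Q2=[]
t=23-25: P4@Q0 runs 2, rem=7, I/O yield, promote→Q0. Q0=[P2,P4] Q1=[P3,P5] Q2=[]
t=25-28: P2@Q0 runs 3, rem=2, I/O yield, promote→Q0. Q0=[P4,P2] Q1=[P3,P5] Q2=[]
t=28-30: P4@Q0 runs 2, rem=5, I/O yield, promote→Q0. Q0=[P2,P4] Q1=[P3,P5] Q2=[]
t=30-32: P2@Q0 runs 2, rem=0, completes. Q0=[P4] Q1=[P3,P5] Q2=[]
t=32-34: P4@Q0 runs 2, rem=3, I/O yield, promote→Q0. Q0=[P4] Q1=[P3,P5] Q2=[]
t=34-36: P4@Q0 runs 2, rem=1, I/O yield, promote→Q0. Q0=[P4] Q1=[P3,P5] Q2=[]
t=36-37: P4@Q0 runs 1, rem=0, completes. Q0=[] Q1=[P3,P5] Q2=[]
t=37-41: P3@Q1 runs 4, rem=1, quantum used, demote→Q2. Q0=[] Q1=[P5] Q2=[P3]
t=41-45: P5@Q1 runs 4, rem=8, quantum used, demote→Q2. Q0=[] Q1=[] Q2=[P3,P5]
t=45-46: P3@Q2 runs 1, rem=0, completes. Q0=[] Q1=[] Q2=[P5]
t=46-54: P5@Q2 runs 8, rem=0, completes. Q0=[] Q1=[] Q2=[]

Answer: P1(0-3) P2(3-6) P3(6-9) P4(9-11) P5(11-14) P1(14-15) P2(15-18) P4(18-20) P2(20-23) P4(23-25) P2(25-28) P4(28-30) P2(30-32) P4(32-34) P4(34-36) P4(36-37) P3(37-41) P5(41-45) P3(45-46) P5(46-54)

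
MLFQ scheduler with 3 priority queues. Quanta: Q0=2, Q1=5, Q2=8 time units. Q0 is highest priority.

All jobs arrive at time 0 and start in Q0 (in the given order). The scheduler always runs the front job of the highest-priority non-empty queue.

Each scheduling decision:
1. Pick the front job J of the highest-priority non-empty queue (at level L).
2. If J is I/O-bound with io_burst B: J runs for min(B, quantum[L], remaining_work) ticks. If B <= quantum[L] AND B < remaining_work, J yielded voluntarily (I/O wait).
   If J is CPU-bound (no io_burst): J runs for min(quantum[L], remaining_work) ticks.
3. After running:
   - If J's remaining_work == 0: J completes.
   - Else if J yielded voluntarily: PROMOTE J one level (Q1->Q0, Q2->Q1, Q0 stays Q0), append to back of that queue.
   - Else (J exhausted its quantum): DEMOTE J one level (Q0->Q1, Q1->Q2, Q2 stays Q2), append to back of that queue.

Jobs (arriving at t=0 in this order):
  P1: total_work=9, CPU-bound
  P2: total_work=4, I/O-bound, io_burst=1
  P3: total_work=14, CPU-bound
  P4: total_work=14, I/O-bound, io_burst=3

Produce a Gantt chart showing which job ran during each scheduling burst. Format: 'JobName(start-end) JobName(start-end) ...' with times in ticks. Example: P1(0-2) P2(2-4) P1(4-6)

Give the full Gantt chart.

Answer: P1(0-2) P2(2-3) P3(3-5) P4(5-7) P2(7-8) P2(8-9) P2(9-10) P1(10-15) P3(15-20) P4(20-23) P4(23-25) P4(25-28) P4(28-30) P4(30-32) P1(32-34) P3(34-41)

Derivation:
t=0-2: P1@Q0 runs 2, rem=7, quantum used, demote→Q1. Q0=[P2,P3,P4] Q1=[P1] Q2=[]
t=2-3: P2@Q0 runs 1, rem=3, I/O yield, promote→Q0. Q0=[P3,P4,P2] Q1=[P1] Q2=[]
t=3-5: P3@Q0 runs 2, rem=12, quantum used, demote→Q1. Q0=[P4,P2] Q1=[P1,P3] Q2=[]
t=5-7: P4@Q0 runs 2, rem=12, quantum used, demote→Q1. Q0=[P2] Q1=[P1,P3,P4] Q2=[]
t=7-8: P2@Q0 runs 1, rem=2, I/O yield, promote→Q0. Q0=[P2] Q1=[P1,P3,P4] Q2=[]
t=8-9: P2@Q0 runs 1, rem=1, I/O yield, promote→Q0. Q0=[P2] Q1=[P1,P3,P4] Q2=[]
t=9-10: P2@Q0 runs 1, rem=0, completes. Q0=[] Q1=[P1,P3,P4] Q2=[]
t=10-15: P1@Q1 runs 5, rem=2, quantum used, demote→Q2. Q0=[] Q1=[P3,P4] Q2=[P1]
t=15-20: P3@Q1 runs 5, rem=7, quantum used, demote→Q2. Q0=[] Q1=[P4] Q2=[P1,P3]
t=20-23: P4@Q1 runs 3, rem=9, I/O yield, promote→Q0. Q0=[P4] Q1=[] Q2=[P1,P3]
t=23-25: P4@Q0 runs 2, rem=7, quantum used, demote→Q1. Q0=[] Q1=[P4] Q2=[P1,P3]
t=25-28: P4@Q1 runs 3, rem=4, I/O yield, promote→Q0. Q0=[P4] Q1=[] Q2=[P1,P3]
t=28-30: P4@Q0 runs 2, rem=2, quantum used, demote→Q1. Q0=[] Q1=[P4] Q2=[P1,P3]
t=30-32: P4@Q1 runs 2, rem=0, completes. Q0=[] Q1=[] Q2=[P1,P3]
t=32-34: P1@Q2 runs 2, rem=0, completes. Q0=[] Q1=[] Q2=[P3]
t=34-41: P3@Q2 runs 7, rem=0, completes. Q0=[] Q1=[] Q2=[]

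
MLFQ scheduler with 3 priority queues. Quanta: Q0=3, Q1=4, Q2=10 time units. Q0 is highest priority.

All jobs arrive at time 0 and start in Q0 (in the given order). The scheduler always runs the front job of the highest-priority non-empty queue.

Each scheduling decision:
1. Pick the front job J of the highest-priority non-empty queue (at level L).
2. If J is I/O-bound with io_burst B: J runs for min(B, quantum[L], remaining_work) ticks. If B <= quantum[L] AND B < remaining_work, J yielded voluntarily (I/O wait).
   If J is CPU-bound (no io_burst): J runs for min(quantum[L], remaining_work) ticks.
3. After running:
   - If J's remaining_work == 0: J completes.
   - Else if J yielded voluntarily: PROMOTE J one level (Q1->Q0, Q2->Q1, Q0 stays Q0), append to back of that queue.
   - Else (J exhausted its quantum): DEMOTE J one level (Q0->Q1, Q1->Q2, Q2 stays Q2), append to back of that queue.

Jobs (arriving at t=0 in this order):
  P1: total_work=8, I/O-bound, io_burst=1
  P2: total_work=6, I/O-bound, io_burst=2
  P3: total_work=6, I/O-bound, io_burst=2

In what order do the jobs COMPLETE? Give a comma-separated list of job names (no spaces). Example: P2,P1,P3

t=0-1: P1@Q0 runs 1, rem=7, I/O yield, promote→Q0. Q0=[P2,P3,P1] Q1=[] Q2=[]
t=1-3: P2@Q0 runs 2, rem=4, I/O yield, promote→Q0. Q0=[P3,P1,P2] Q1=[] Q2=[]
t=3-5: P3@Q0 runs 2, rem=4, I/O yield, promote→Q0. Q0=[P1,P2,P3] Q1=[] Q2=[]
t=5-6: P1@Q0 runs 1, rem=6, I/O yield, promote→Q0. Q0=[P2,P3,P1] Q1=[] Q2=[]
t=6-8: P2@Q0 runs 2, rem=2, I/O yield, promote→Q0. Q0=[P3,P1,P2] Q1=[] Q2=[]
t=8-10: P3@Q0 runs 2, rem=2, I/O yield, promote→Q0. Q0=[P1,P2,P3] Q1=[] Q2=[]
t=10-11: P1@Q0 runs 1, rem=5, I/O yield, promote→Q0. Q0=[P2,P3,P1] Q1=[] Q2=[]
t=11-13: P2@Q0 runs 2, rem=0, completes. Q0=[P3,P1] Q1=[] Q2=[]
t=13-15: P3@Q0 runs 2, rem=0, completes. Q0=[P1] Q1=[] Q2=[]
t=15-16: P1@Q0 runs 1, rem=4, I/O yield, promote→Q0. Q0=[P1] Q1=[] Q2=[]
t=16-17: P1@Q0 runs 1, rem=3, I/O yield, promote→Q0. Q0=[P1] Q1=[] Q2=[]
t=17-18: P1@Q0 runs 1, rem=2, I/O yield, promote→Q0. Q0=[P1] Q1=[] Q2=[]
t=18-19: P1@Q0 runs 1, rem=1, I/O yield, promote→Q0. Q0=[P1] Q1=[] Q2=[]
t=19-20: P1@Q0 runs 1, rem=0, completes. Q0=[] Q1=[] Q2=[]

Answer: P2,P3,P1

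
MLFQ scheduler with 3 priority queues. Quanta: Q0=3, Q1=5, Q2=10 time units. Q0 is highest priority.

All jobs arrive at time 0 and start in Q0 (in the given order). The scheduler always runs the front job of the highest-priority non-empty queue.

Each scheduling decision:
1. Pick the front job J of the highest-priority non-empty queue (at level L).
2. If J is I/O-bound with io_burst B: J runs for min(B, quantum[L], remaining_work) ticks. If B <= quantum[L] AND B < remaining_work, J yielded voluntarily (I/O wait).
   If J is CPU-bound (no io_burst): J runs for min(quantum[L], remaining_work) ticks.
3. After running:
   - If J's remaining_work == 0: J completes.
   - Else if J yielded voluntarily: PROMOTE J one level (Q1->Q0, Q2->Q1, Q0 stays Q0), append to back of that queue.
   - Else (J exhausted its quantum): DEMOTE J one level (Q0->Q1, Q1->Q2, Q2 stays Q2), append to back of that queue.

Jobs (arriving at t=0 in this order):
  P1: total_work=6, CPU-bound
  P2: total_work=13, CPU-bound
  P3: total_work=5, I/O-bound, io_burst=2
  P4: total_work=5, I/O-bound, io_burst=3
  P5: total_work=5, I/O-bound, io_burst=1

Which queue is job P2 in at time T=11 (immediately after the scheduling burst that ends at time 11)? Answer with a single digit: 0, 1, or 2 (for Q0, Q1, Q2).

t=0-3: P1@Q0 runs 3, rem=3, quantum used, demote→Q1. Q0=[P2,P3,P4,P5] Q1=[P1] Q2=[]
t=3-6: P2@Q0 runs 3, rem=10, quantum used, demote→Q1. Q0=[P3,P4,P5] Q1=[P1,P2] Q2=[]
t=6-8: P3@Q0 runs 2, rem=3, I/O yield, promote→Q0. Q0=[P4,P5,P3] Q1=[P1,P2] Q2=[]
t=8-11: P4@Q0 runs 3, rem=2, I/O yield, promote→Q0. Q0=[P5,P3,P4] Q1=[P1,P2] Q2=[]
t=11-12: P5@Q0 runs 1, rem=4, I/O yield, promote→Q0. Q0=[P3,P4,P5] Q1=[P1,P2] Q2=[]
t=12-14: P3@Q0 runs 2, rem=1, I/O yield, promote→Q0. Q0=[P4,P5,P3] Q1=[P1,P2] Q2=[]
t=14-16: P4@Q0 runs 2, rem=0, completes. Q0=[P5,P3] Q1=[P1,P2] Q2=[]
t=16-17: P5@Q0 runs 1, rem=3, I/O yield, promote→Q0. Q0=[P3,P5] Q1=[P1,P2] Q2=[]
t=17-18: P3@Q0 runs 1, rem=0, completes. Q0=[P5] Q1=[P1,P2] Q2=[]
t=18-19: P5@Q0 runs 1, rem=2, I/O yield, promote→Q0. Q0=[P5] Q1=[P1,P2] Q2=[]
t=19-20: P5@Q0 runs 1, rem=1, I/O yield, promote→Q0. Q0=[P5] Q1=[P1,P2] Q2=[]
t=20-21: P5@Q0 runs 1, rem=0, completes. Q0=[] Q1=[P1,P2] Q2=[]
t=21-24: P1@Q1 runs 3, rem=0, completes. Q0=[] Q1=[P2] Q2=[]
t=24-29: P2@Q1 runs 5, rem=5, quantum used, demote→Q2. Q0=[] Q1=[] Q2=[P2]
t=29-34: P2@Q2 runs 5, rem=0, completes. Q0=[] Q1=[] Q2=[]

Answer: 1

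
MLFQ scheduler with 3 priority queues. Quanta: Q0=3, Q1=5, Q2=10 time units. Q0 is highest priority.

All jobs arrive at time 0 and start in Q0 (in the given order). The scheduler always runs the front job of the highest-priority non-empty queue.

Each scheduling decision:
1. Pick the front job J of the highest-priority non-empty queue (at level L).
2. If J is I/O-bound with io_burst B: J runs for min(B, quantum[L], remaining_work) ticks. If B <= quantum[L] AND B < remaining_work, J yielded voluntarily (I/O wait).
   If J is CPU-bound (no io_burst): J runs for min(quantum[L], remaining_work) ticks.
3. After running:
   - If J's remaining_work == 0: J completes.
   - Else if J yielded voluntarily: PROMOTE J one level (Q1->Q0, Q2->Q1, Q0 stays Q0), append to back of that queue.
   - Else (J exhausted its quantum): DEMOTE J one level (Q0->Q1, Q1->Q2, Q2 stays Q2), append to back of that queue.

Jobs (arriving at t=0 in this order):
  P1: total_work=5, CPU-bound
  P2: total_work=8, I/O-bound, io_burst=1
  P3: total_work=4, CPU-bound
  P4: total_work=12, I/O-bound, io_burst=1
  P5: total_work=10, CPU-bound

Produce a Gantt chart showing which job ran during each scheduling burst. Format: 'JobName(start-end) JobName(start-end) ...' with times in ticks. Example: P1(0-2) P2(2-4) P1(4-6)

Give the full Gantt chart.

t=0-3: P1@Q0 runs 3, rem=2, quantum used, demote→Q1. Q0=[P2,P3,P4,P5] Q1=[P1] Q2=[]
t=3-4: P2@Q0 runs 1, rem=7, I/O yield, promote→Q0. Q0=[P3,P4,P5,P2] Q1=[P1] Q2=[]
t=4-7: P3@Q0 runs 3, rem=1, quantum used, demote→Q1. Q0=[P4,P5,P2] Q1=[P1,P3] Q2=[]
t=7-8: P4@Q0 runs 1, rem=11, I/O yield, promote→Q0. Q0=[P5,P2,P4] Q1=[P1,P3] Q2=[]
t=8-11: P5@Q0 runs 3, rem=7, quantum used, demote→Q1. Q0=[P2,P4] Q1=[P1,P3,P5] Q2=[]
t=11-12: P2@Q0 runs 1, rem=6, I/O yield, promote→Q0. Q0=[P4,P2] Q1=[P1,P3,P5] Q2=[]
t=12-13: P4@Q0 runs 1, rem=10, I/O yield, promote→Q0. Q0=[P2,P4] Q1=[P1,P3,P5] Q2=[]
t=13-14: P2@Q0 runs 1, rem=5, I/O yield, promote→Q0. Q0=[P4,P2] Q1=[P1,P3,P5] Q2=[]
t=14-15: P4@Q0 runs 1, rem=9, I/O yield, promote→Q0. Q0=[P2,P4] Q1=[P1,P3,P5] Q2=[]
t=15-16: P2@Q0 runs 1, rem=4, I/O yield, promote→Q0. Q0=[P4,P2] Q1=[P1,P3,P5] Q2=[]
t=16-17: P4@Q0 runs 1, rem=8, I/O yield, promote→Q0. Q0=[P2,P4] Q1=[P1,P3,P5] Q2=[]
t=17-18: P2@Q0 runs 1, rem=3, I/O yield, promote→Q0. Q0=[P4,P2] Q1=[P1,P3,P5] Q2=[]
t=18-19: P4@Q0 runs 1, rem=7, I/O yield, promote→Q0. Q0=[P2,P4] Q1=[P1,P3,P5] Q2=[]
t=19-20: P2@Q0 runs 1, rem=2, I/O yield, promote→Q0. Q0=[P4,P2] Q1=[P1,P3,P5] Q2=[]
t=20-21: P4@Q0 runs 1, rem=6, I/O yield, promote→Q0. Q0=[P2,P4] Q1=[P1,P3,P5] Q2=[]
t=21-22: P2@Q0 runs 1, rem=1, I/O yield, promote→Q0. Q0=[P4,P2] Q1=[P1,P3,P5] Q2=[]
t=22-23: P4@Q0 runs 1, rem=5, I/O yield, promote→Q0. Q0=[P2,P4] Q1=[P1,P3,P5] Q2=[]
t=23-24: P2@Q0 runs 1, rem=0, completes. Q0=[P4] Q1=[P1,P3,P5] Q2=[]
t=24-25: P4@Q0 runs 1, rem=4, I/O yield, promote→Q0. Q0=[P4] Q1=[P1,P3,P5] Q2=[]
t=25-26: P4@Q0 runs 1, rem=3, I/O yield, promote→Q0. Q0=[P4] Q1=[P1,P3,P5] Q2=[]
t=26-27: P4@Q0 runs 1, rem=2, I/O yield, promote→Q0. Q0=[P4] Q1=[P1,P3,P5] Q2=[]
t=27-28: P4@Q0 runs 1, rem=1, I/O yield, promote→Q0. Q0=[P4] Q1=[P1,P3,P5] Q2=[]
t=28-29: P4@Q0 runs 1, rem=0, completes. Q0=[] Q1=[P1,P3,P5] Q2=[]
t=29-31: P1@Q1 runs 2, rem=0, completes. Q0=[] Q1=[P3,P5] Q2=[]
t=31-32: P3@Q1 runs 1, rem=0, completes. Q0=[] Q1=[P5] Q2=[]
t=32-37: P5@Q1 runs 5, rem=2, quantum used, demote→Q2. Q0=[] Q1=[] Q2=[P5]
t=37-39: P5@Q2 runs 2, rem=0, completes. Q0=[] Q1=[] Q2=[]

Answer: P1(0-3) P2(3-4) P3(4-7) P4(7-8) P5(8-11) P2(11-12) P4(12-13) P2(13-14) P4(14-15) P2(15-16) P4(16-17) P2(17-18) P4(18-19) P2(19-20) P4(20-21) P2(21-22) P4(22-23) P2(23-24) P4(24-25) P4(25-26) P4(26-27) P4(27-28) P4(28-29) P1(29-31) P3(31-32) P5(32-37) P5(37-39)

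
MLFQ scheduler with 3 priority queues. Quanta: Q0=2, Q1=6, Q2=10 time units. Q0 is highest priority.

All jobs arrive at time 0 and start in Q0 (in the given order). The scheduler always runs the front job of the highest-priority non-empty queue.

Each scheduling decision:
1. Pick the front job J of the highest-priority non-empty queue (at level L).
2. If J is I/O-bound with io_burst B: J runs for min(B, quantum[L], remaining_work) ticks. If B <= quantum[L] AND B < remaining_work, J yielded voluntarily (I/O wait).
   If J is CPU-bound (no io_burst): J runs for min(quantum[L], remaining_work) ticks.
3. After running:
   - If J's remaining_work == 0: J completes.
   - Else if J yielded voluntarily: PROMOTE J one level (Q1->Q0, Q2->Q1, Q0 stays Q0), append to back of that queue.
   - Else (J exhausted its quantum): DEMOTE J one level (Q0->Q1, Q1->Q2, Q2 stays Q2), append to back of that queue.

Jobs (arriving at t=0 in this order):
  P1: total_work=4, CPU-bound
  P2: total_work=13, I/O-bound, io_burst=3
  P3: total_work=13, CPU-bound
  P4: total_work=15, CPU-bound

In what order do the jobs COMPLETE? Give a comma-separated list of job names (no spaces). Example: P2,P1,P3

t=0-2: P1@Q0 runs 2, rem=2, quantum used, demote→Q1. Q0=[P2,P3,P4] Q1=[P1] Q2=[]
t=2-4: P2@Q0 runs 2, rem=11, quantum used, demote→Q1. Q0=[P3,P4] Q1=[P1,P2] Q2=[]
t=4-6: P3@Q0 runs 2, rem=11, quantum used, demote→Q1. Q0=[P4] Q1=[P1,P2,P3] Q2=[]
t=6-8: P4@Q0 runs 2, rem=13, quantum used, demote→Q1. Q0=[] Q1=[P1,P2,P3,P4] Q2=[]
t=8-10: P1@Q1 runs 2, rem=0, completes. Q0=[] Q1=[P2,P3,P4] Q2=[]
t=10-13: P2@Q1 runs 3, rem=8, I/O yield, promote→Q0. Q0=[P2] Q1=[P3,P4] Q2=[]
t=13-15: P2@Q0 runs 2, rem=6, quantum used, demote→Q1. Q0=[] Q1=[P3,P4,P2] Q2=[]
t=15-21: P3@Q1 runs 6, rem=5, quantum used, demote→Q2. Q0=[] Q1=[P4,P2] Q2=[P3]
t=21-27: P4@Q1 runs 6, rem=7, quantum used, demote→Q2. Q0=[] Q1=[P2] Q2=[P3,P4]
t=27-30: P2@Q1 runs 3, rem=3, I/O yield, promote→Q0. Q0=[P2] Q1=[] Q2=[P3,P4]
t=30-32: P2@Q0 runs 2, rem=1, quantum used, demote→Q1. Q0=[] Q1=[P2] Q2=[P3,P4]
t=32-33: P2@Q1 runs 1, rem=0, completes. Q0=[] Q1=[] Q2=[P3,P4]
t=33-38: P3@Q2 runs 5, rem=0, completes. Q0=[] Q1=[] Q2=[P4]
t=38-45: P4@Q2 runs 7, rem=0, completes. Q0=[] Q1=[] Q2=[]

Answer: P1,P2,P3,P4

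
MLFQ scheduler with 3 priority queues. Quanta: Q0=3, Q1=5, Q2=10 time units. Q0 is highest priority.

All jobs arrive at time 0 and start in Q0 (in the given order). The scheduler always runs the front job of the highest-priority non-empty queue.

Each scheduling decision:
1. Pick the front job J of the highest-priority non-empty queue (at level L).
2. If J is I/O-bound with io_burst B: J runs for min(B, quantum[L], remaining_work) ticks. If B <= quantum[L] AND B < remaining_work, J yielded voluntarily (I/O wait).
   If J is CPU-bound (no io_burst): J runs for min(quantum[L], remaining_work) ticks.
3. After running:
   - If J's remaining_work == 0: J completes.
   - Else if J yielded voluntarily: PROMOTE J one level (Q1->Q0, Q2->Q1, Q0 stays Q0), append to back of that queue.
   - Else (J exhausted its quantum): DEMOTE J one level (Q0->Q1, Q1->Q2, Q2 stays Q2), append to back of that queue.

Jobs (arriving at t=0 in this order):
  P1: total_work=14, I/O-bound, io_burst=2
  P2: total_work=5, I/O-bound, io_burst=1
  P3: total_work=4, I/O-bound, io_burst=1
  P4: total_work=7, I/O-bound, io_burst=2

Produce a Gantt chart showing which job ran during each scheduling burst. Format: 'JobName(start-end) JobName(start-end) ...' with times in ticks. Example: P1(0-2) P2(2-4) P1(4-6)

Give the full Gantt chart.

Answer: P1(0-2) P2(2-3) P3(3-4) P4(4-6) P1(6-8) P2(8-9) P3(9-10) P4(10-12) P1(12-14) P2(14-15) P3(15-16) P4(16-18) P1(18-20) P2(20-21) P3(21-22) P4(22-23) P1(23-25) P2(25-26) P1(26-28) P1(28-30)

Derivation:
t=0-2: P1@Q0 runs 2, rem=12, I/O yield, promote→Q0. Q0=[P2,P3,P4,P1] Q1=[] Q2=[]
t=2-3: P2@Q0 runs 1, rem=4, I/O yield, promote→Q0. Q0=[P3,P4,P1,P2] Q1=[] Q2=[]
t=3-4: P3@Q0 runs 1, rem=3, I/O yield, promote→Q0. Q0=[P4,P1,P2,P3] Q1=[] Q2=[]
t=4-6: P4@Q0 runs 2, rem=5, I/O yield, promote→Q0. Q0=[P1,P2,P3,P4] Q1=[] Q2=[]
t=6-8: P1@Q0 runs 2, rem=10, I/O yield, promote→Q0. Q0=[P2,P3,P4,P1] Q1=[] Q2=[]
t=8-9: P2@Q0 runs 1, rem=3, I/O yield, promote→Q0. Q0=[P3,P4,P1,P2] Q1=[] Q2=[]
t=9-10: P3@Q0 runs 1, rem=2, I/O yield, promote→Q0. Q0=[P4,P1,P2,P3] Q1=[] Q2=[]
t=10-12: P4@Q0 runs 2, rem=3, I/O yield, promote→Q0. Q0=[P1,P2,P3,P4] Q1=[] Q2=[]
t=12-14: P1@Q0 runs 2, rem=8, I/O yield, promote→Q0. Q0=[P2,P3,P4,P1] Q1=[] Q2=[]
t=14-15: P2@Q0 runs 1, rem=2, I/O yield, promote→Q0. Q0=[P3,P4,P1,P2] Q1=[] Q2=[]
t=15-16: P3@Q0 runs 1, rem=1, I/O yield, promote→Q0. Q0=[P4,P1,P2,P3] Q1=[] Q2=[]
t=16-18: P4@Q0 runs 2, rem=1, I/O yield, promote→Q0. Q0=[P1,P2,P3,P4] Q1=[] Q2=[]
t=18-20: P1@Q0 runs 2, rem=6, I/O yield, promote→Q0. Q0=[P2,P3,P4,P1] Q1=[] Q2=[]
t=20-21: P2@Q0 runs 1, rem=1, I/O yield, promote→Q0. Q0=[P3,P4,P1,P2] Q1=[] Q2=[]
t=21-22: P3@Q0 runs 1, rem=0, completes. Q0=[P4,P1,P2] Q1=[] Q2=[]
t=22-23: P4@Q0 runs 1, rem=0, completes. Q0=[P1,P2] Q1=[] Q2=[]
t=23-25: P1@Q0 runs 2, rem=4, I/O yield, promote→Q0. Q0=[P2,P1] Q1=[] Q2=[]
t=25-26: P2@Q0 runs 1, rem=0, completes. Q0=[P1] Q1=[] Q2=[]
t=26-28: P1@Q0 runs 2, rem=2, I/O yield, promote→Q0. Q0=[P1] Q1=[] Q2=[]
t=28-30: P1@Q0 runs 2, rem=0, completes. Q0=[] Q1=[] Q2=[]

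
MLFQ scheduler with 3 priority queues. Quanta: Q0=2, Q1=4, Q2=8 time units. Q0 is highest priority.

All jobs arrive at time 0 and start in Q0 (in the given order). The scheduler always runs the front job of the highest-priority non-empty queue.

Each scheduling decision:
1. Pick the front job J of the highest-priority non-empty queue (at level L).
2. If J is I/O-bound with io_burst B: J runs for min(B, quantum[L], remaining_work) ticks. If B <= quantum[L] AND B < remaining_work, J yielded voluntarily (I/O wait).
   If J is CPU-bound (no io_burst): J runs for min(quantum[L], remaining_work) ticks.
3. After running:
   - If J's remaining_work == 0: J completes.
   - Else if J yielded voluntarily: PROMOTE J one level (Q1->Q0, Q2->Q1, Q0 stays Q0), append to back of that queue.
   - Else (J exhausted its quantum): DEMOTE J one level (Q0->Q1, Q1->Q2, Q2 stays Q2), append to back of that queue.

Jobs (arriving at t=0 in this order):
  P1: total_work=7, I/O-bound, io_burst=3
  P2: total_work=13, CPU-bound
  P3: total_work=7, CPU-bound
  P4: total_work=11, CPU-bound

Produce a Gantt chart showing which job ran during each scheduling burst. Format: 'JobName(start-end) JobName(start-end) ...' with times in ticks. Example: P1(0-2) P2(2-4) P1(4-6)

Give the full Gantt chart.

Answer: P1(0-2) P2(2-4) P3(4-6) P4(6-8) P1(8-11) P1(11-13) P2(13-17) P3(17-21) P4(21-25) P2(25-32) P3(32-33) P4(33-38)

Derivation:
t=0-2: P1@Q0 runs 2, rem=5, quantum used, demote→Q1. Q0=[P2,P3,P4] Q1=[P1] Q2=[]
t=2-4: P2@Q0 runs 2, rem=11, quantum used, demote→Q1. Q0=[P3,P4] Q1=[P1,P2] Q2=[]
t=4-6: P3@Q0 runs 2, rem=5, quantum used, demote→Q1. Q0=[P4] Q1=[P1,P2,P3] Q2=[]
t=6-8: P4@Q0 runs 2, rem=9, quantum used, demote→Q1. Q0=[] Q1=[P1,P2,P3,P4] Q2=[]
t=8-11: P1@Q1 runs 3, rem=2, I/O yield, promote→Q0. Q0=[P1] Q1=[P2,P3,P4] Q2=[]
t=11-13: P1@Q0 runs 2, rem=0, completes. Q0=[] Q1=[P2,P3,P4] Q2=[]
t=13-17: P2@Q1 runs 4, rem=7, quantum used, demote→Q2. Q0=[] Q1=[P3,P4] Q2=[P2]
t=17-21: P3@Q1 runs 4, rem=1, quantum used, demote→Q2. Q0=[] Q1=[P4] Q2=[P2,P3]
t=21-25: P4@Q1 runs 4, rem=5, quantum used, demote→Q2. Q0=[] Q1=[] Q2=[P2,P3,P4]
t=25-32: P2@Q2 runs 7, rem=0, completes. Q0=[] Q1=[] Q2=[P3,P4]
t=32-33: P3@Q2 runs 1, rem=0, completes. Q0=[] Q1=[] Q2=[P4]
t=33-38: P4@Q2 runs 5, rem=0, completes. Q0=[] Q1=[] Q2=[]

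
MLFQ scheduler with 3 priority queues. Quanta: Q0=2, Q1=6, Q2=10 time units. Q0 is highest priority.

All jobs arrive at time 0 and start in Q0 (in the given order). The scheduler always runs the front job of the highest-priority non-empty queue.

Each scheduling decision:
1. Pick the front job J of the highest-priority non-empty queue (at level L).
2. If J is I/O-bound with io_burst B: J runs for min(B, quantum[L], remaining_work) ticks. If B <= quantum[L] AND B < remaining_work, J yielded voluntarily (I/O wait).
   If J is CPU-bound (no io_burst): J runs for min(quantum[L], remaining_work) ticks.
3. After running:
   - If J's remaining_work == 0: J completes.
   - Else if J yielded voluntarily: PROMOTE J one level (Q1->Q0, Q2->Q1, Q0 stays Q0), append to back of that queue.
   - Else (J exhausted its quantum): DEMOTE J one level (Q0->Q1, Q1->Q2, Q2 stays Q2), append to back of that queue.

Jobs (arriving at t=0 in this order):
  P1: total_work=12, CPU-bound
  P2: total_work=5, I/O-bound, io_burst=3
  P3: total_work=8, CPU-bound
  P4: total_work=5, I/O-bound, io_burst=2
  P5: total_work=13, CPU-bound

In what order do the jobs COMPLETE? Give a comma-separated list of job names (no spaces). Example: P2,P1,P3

Answer: P4,P2,P3,P1,P5

Derivation:
t=0-2: P1@Q0 runs 2, rem=10, quantum used, demote→Q1. Q0=[P2,P3,P4,P5] Q1=[P1] Q2=[]
t=2-4: P2@Q0 runs 2, rem=3, quantum used, demote→Q1. Q0=[P3,P4,P5] Q1=[P1,P2] Q2=[]
t=4-6: P3@Q0 runs 2, rem=6, quantum used, demote→Q1. Q0=[P4,P5] Q1=[P1,P2,P3] Q2=[]
t=6-8: P4@Q0 runs 2, rem=3, I/O yield, promote→Q0. Q0=[P5,P4] Q1=[P1,P2,P3] Q2=[]
t=8-10: P5@Q0 runs 2, rem=11, quantum used, demote→Q1. Q0=[P4] Q1=[P1,P2,P3,P5] Q2=[]
t=10-12: P4@Q0 runs 2, rem=1, I/O yield, promote→Q0. Q0=[P4] Q1=[P1,P2,P3,P5] Q2=[]
t=12-13: P4@Q0 runs 1, rem=0, completes. Q0=[] Q1=[P1,P2,P3,P5] Q2=[]
t=13-19: P1@Q1 runs 6, rem=4, quantum used, demote→Q2. Q0=[] Q1=[P2,P3,P5] Q2=[P1]
t=19-22: P2@Q1 runs 3, rem=0, completes. Q0=[] Q1=[P3,P5] Q2=[P1]
t=22-28: P3@Q1 runs 6, rem=0, completes. Q0=[] Q1=[P5] Q2=[P1]
t=28-34: P5@Q1 runs 6, rem=5, quantum used, demote→Q2. Q0=[] Q1=[] Q2=[P1,P5]
t=34-38: P1@Q2 runs 4, rem=0, completes. Q0=[] Q1=[] Q2=[P5]
t=38-43: P5@Q2 runs 5, rem=0, completes. Q0=[] Q1=[] Q2=[]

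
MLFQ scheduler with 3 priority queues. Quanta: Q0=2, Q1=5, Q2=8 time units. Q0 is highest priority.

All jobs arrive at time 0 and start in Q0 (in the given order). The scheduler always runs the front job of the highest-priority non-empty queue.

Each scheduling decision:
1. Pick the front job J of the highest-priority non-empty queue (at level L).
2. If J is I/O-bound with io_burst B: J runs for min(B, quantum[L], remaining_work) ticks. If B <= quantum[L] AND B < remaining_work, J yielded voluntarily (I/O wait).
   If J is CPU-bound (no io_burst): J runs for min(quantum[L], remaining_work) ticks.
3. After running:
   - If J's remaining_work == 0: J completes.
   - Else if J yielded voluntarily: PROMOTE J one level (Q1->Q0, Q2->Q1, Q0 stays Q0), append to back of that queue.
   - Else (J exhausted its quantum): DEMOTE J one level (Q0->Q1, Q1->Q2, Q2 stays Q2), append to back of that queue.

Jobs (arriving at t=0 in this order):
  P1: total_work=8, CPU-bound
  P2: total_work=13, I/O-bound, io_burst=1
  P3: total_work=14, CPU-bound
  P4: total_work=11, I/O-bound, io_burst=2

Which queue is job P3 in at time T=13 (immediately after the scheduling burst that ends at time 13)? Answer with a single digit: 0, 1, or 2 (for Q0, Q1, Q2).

t=0-2: P1@Q0 runs 2, rem=6, quantum used, demote→Q1. Q0=[P2,P3,P4] Q1=[P1] Q2=[]
t=2-3: P2@Q0 runs 1, rem=12, I/O yield, promote→Q0. Q0=[P3,P4,P2] Q1=[P1] Q2=[]
t=3-5: P3@Q0 runs 2, rem=12, quantum used, demote→Q1. Q0=[P4,P2] Q1=[P1,P3] Q2=[]
t=5-7: P4@Q0 runs 2, rem=9, I/O yield, promote→Q0. Q0=[P2,P4] Q1=[P1,P3] Q2=[]
t=7-8: P2@Q0 runs 1, rem=11, I/O yield, promote→Q0. Q0=[P4,P2] Q1=[P1,P3] Q2=[]
t=8-10: P4@Q0 runs 2, rem=7, I/O yield, promote→Q0. Q0=[P2,P4] Q1=[P1,P3] Q2=[]
t=10-11: P2@Q0 runs 1, rem=10, I/O yield, promote→Q0. Q0=[P4,P2] Q1=[P1,P3] Q2=[]
t=11-13: P4@Q0 runs 2, rem=5, I/O yield, promote→Q0. Q0=[P2,P4] Q1=[P1,P3] Q2=[]
t=13-14: P2@Q0 runs 1, rem=9, I/O yield, promote→Q0. Q0=[P4,P2] Q1=[P1,P3] Q2=[]
t=14-16: P4@Q0 runs 2, rem=3, I/O yield, promote→Q0. Q0=[P2,P4] Q1=[P1,P3] Q2=[]
t=16-17: P2@Q0 runs 1, rem=8, I/O yield, promote→Q0. Q0=[P4,P2] Q1=[P1,P3] Q2=[]
t=17-19: P4@Q0 runs 2, rem=1, I/O yield, promote→Q0. Q0=[P2,P4] Q1=[P1,P3] Q2=[]
t=19-20: P2@Q0 runs 1, rem=7, I/O yield, promote→Q0. Q0=[P4,P2] Q1=[P1,P3] Q2=[]
t=20-21: P4@Q0 runs 1, rem=0, completes. Q0=[P2] Q1=[P1,P3] Q2=[]
t=21-22: P2@Q0 runs 1, rem=6, I/O yield, promote→Q0. Q0=[P2] Q1=[P1,P3] Q2=[]
t=22-23: P2@Q0 runs 1, rem=5, I/O yield, promote→Q0. Q0=[P2] Q1=[P1,P3] Q2=[]
t=23-24: P2@Q0 runs 1, rem=4, I/O yield, promote→Q0. Q0=[P2] Q1=[P1,P3] Q2=[]
t=24-25: P2@Q0 runs 1, rem=3, I/O yield, promote→Q0. Q0=[P2] Q1=[P1,P3] Q2=[]
t=25-26: P2@Q0 runs 1, rem=2, I/O yield, promote→Q0. Q0=[P2] Q1=[P1,P3] Q2=[]
t=26-27: P2@Q0 runs 1, rem=1, I/O yield, promote→Q0. Q0=[P2] Q1=[P1,P3] Q2=[]
t=27-28: P2@Q0 runs 1, rem=0, completes. Q0=[] Q1=[P1,P3] Q2=[]
t=28-33: P1@Q1 runs 5, rem=1, quantum used, demote→Q2. Q0=[] Q1=[P3] Q2=[P1]
t=33-38: P3@Q1 runs 5, rem=7, quantum used, demote→Q2. Q0=[] Q1=[] Q2=[P1,P3]
t=38-39: P1@Q2 runs 1, rem=0, completes. Q0=[] Q1=[] Q2=[P3]
t=39-46: P3@Q2 runs 7, rem=0, completes. Q0=[] Q1=[] Q2=[]

Answer: 1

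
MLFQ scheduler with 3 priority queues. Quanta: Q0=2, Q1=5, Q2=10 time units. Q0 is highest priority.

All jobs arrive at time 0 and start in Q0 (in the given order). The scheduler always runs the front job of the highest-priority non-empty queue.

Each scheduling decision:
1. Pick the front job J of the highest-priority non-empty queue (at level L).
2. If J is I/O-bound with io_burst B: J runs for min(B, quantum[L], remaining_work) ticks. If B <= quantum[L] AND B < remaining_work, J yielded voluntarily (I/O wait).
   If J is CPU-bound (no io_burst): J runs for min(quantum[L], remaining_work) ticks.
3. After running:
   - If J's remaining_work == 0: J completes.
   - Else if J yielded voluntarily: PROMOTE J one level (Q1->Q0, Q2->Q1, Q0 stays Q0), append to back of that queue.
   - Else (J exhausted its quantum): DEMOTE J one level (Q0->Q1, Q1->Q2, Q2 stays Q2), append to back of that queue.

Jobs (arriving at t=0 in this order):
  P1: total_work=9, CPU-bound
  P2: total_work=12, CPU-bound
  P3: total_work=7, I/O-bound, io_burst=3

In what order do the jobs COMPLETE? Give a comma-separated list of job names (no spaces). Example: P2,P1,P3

t=0-2: P1@Q0 runs 2, rem=7, quantum used, demote→Q1. Q0=[P2,P3] Q1=[P1] Q2=[]
t=2-4: P2@Q0 runs 2, rem=10, quantum used, demote→Q1. Q0=[P3] Q1=[P1,P2] Q2=[]
t=4-6: P3@Q0 runs 2, rem=5, quantum used, demote→Q1. Q0=[] Q1=[P1,P2,P3] Q2=[]
t=6-11: P1@Q1 runs 5, rem=2, quantum used, demote→Q2. Q0=[] Q1=[P2,P3] Q2=[P1]
t=11-16: P2@Q1 runs 5, rem=5, quantum used, demote→Q2. Q0=[] Q1=[P3] Q2=[P1,P2]
t=16-19: P3@Q1 runs 3, rem=2, I/O yield, promote→Q0. Q0=[P3] Q1=[] Q2=[P1,P2]
t=19-21: P3@Q0 runs 2, rem=0, completes. Q0=[] Q1=[] Q2=[P1,P2]
t=21-23: P1@Q2 runs 2, rem=0, completes. Q0=[] Q1=[] Q2=[P2]
t=23-28: P2@Q2 runs 5, rem=0, completes. Q0=[] Q1=[] Q2=[]

Answer: P3,P1,P2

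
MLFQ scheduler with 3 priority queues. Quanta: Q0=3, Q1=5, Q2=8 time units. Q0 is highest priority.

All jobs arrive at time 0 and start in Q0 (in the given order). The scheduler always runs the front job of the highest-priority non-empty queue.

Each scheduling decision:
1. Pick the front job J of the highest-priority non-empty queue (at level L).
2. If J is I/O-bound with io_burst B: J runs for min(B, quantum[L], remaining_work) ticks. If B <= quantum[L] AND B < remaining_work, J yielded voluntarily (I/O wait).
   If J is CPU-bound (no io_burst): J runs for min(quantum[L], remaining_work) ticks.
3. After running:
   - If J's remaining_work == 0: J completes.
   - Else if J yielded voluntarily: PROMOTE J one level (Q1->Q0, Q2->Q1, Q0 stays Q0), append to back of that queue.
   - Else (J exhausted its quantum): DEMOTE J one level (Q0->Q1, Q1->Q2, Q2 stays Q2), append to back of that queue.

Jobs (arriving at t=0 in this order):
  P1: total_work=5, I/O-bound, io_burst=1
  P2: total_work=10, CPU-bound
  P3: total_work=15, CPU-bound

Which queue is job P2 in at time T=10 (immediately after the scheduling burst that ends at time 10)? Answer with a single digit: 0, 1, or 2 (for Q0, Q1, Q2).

Answer: 1

Derivation:
t=0-1: P1@Q0 runs 1, rem=4, I/O yield, promote→Q0. Q0=[P2,P3,P1] Q1=[] Q2=[]
t=1-4: P2@Q0 runs 3, rem=7, quantum used, demote→Q1. Q0=[P3,P1] Q1=[P2] Q2=[]
t=4-7: P3@Q0 runs 3, rem=12, quantum used, demote→Q1. Q0=[P1] Q1=[P2,P3] Q2=[]
t=7-8: P1@Q0 runs 1, rem=3, I/O yield, promote→Q0. Q0=[P1] Q1=[P2,P3] Q2=[]
t=8-9: P1@Q0 runs 1, rem=2, I/O yield, promote→Q0. Q0=[P1] Q1=[P2,P3] Q2=[]
t=9-10: P1@Q0 runs 1, rem=1, I/O yield, promote→Q0. Q0=[P1] Q1=[P2,P3] Q2=[]
t=10-11: P1@Q0 runs 1, rem=0, completes. Q0=[] Q1=[P2,P3] Q2=[]
t=11-16: P2@Q1 runs 5, rem=2, quantum used, demote→Q2. Q0=[] Q1=[P3] Q2=[P2]
t=16-21: P3@Q1 runs 5, rem=7, quantum used, demote→Q2. Q0=[] Q1=[] Q2=[P2,P3]
t=21-23: P2@Q2 runs 2, rem=0, completes. Q0=[] Q1=[] Q2=[P3]
t=23-30: P3@Q2 runs 7, rem=0, completes. Q0=[] Q1=[] Q2=[]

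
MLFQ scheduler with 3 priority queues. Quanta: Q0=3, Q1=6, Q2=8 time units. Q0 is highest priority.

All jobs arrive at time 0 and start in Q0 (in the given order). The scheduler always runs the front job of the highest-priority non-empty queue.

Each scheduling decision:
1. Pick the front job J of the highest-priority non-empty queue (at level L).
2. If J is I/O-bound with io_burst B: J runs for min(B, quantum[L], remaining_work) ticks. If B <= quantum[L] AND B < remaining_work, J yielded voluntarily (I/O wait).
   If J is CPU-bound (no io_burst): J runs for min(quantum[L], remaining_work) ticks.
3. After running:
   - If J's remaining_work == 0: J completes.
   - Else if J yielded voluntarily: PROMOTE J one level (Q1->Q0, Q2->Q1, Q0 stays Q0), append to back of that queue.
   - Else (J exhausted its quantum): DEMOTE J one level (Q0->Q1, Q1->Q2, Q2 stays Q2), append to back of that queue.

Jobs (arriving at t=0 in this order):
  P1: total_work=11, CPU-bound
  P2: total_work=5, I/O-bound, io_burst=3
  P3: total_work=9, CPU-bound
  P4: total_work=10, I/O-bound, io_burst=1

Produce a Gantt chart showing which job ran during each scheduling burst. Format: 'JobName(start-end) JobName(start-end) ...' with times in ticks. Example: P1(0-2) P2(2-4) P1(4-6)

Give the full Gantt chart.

Answer: P1(0-3) P2(3-6) P3(6-9) P4(9-10) P2(10-12) P4(12-13) P4(13-14) P4(14-15) P4(15-16) P4(16-17) P4(17-18) P4(18-19) P4(19-20) P4(20-21) P1(21-27) P3(27-33) P1(33-35)

Derivation:
t=0-3: P1@Q0 runs 3, rem=8, quantum used, demote→Q1. Q0=[P2,P3,P4] Q1=[P1] Q2=[]
t=3-6: P2@Q0 runs 3, rem=2, I/O yield, promote→Q0. Q0=[P3,P4,P2] Q1=[P1] Q2=[]
t=6-9: P3@Q0 runs 3, rem=6, quantum used, demote→Q1. Q0=[P4,P2] Q1=[P1,P3] Q2=[]
t=9-10: P4@Q0 runs 1, rem=9, I/O yield, promote→Q0. Q0=[P2,P4] Q1=[P1,P3] Q2=[]
t=10-12: P2@Q0 runs 2, rem=0, completes. Q0=[P4] Q1=[P1,P3] Q2=[]
t=12-13: P4@Q0 runs 1, rem=8, I/O yield, promote→Q0. Q0=[P4] Q1=[P1,P3] Q2=[]
t=13-14: P4@Q0 runs 1, rem=7, I/O yield, promote→Q0. Q0=[P4] Q1=[P1,P3] Q2=[]
t=14-15: P4@Q0 runs 1, rem=6, I/O yield, promote→Q0. Q0=[P4] Q1=[P1,P3] Q2=[]
t=15-16: P4@Q0 runs 1, rem=5, I/O yield, promote→Q0. Q0=[P4] Q1=[P1,P3] Q2=[]
t=16-17: P4@Q0 runs 1, rem=4, I/O yield, promote→Q0. Q0=[P4] Q1=[P1,P3] Q2=[]
t=17-18: P4@Q0 runs 1, rem=3, I/O yield, promote→Q0. Q0=[P4] Q1=[P1,P3] Q2=[]
t=18-19: P4@Q0 runs 1, rem=2, I/O yield, promote→Q0. Q0=[P4] Q1=[P1,P3] Q2=[]
t=19-20: P4@Q0 runs 1, rem=1, I/O yield, promote→Q0. Q0=[P4] Q1=[P1,P3] Q2=[]
t=20-21: P4@Q0 runs 1, rem=0, completes. Q0=[] Q1=[P1,P3] Q2=[]
t=21-27: P1@Q1 runs 6, rem=2, quantum used, demote→Q2. Q0=[] Q1=[P3] Q2=[P1]
t=27-33: P3@Q1 runs 6, rem=0, completes. Q0=[] Q1=[] Q2=[P1]
t=33-35: P1@Q2 runs 2, rem=0, completes. Q0=[] Q1=[] Q2=[]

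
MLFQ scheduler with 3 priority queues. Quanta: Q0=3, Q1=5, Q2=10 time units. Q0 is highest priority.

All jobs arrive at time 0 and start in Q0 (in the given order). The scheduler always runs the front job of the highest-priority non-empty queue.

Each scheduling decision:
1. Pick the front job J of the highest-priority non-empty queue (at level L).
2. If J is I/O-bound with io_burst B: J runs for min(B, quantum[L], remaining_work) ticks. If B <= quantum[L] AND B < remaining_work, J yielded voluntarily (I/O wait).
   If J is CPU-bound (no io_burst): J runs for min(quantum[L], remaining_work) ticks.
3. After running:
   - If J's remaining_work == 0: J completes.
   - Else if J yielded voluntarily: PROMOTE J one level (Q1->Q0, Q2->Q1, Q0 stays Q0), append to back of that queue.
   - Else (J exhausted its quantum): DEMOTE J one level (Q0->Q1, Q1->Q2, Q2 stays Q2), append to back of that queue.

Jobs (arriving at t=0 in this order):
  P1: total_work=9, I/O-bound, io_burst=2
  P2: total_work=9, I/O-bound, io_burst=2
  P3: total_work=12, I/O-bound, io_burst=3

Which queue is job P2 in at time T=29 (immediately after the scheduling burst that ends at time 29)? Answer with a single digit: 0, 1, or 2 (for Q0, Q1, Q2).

Answer: 0

Derivation:
t=0-2: P1@Q0 runs 2, rem=7, I/O yield, promote→Q0. Q0=[P2,P3,P1] Q1=[] Q2=[]
t=2-4: P2@Q0 runs 2, rem=7, I/O yield, promote→Q0. Q0=[P3,P1,P2] Q1=[] Q2=[]
t=4-7: P3@Q0 runs 3, rem=9, I/O yield, promote→Q0. Q0=[P1,P2,P3] Q1=[] Q2=[]
t=7-9: P1@Q0 runs 2, rem=5, I/O yield, promote→Q0. Q0=[P2,P3,P1] Q1=[] Q2=[]
t=9-11: P2@Q0 runs 2, rem=5, I/O yield, promote→Q0. Q0=[P3,P1,P2] Q1=[] Q2=[]
t=11-14: P3@Q0 runs 3, rem=6, I/O yield, promote→Q0. Q0=[P1,P2,P3] Q1=[] Q2=[]
t=14-16: P1@Q0 runs 2, rem=3, I/O yield, promote→Q0. Q0=[P2,P3,P1] Q1=[] Q2=[]
t=16-18: P2@Q0 runs 2, rem=3, I/O yield, promote→Q0. Q0=[P3,P1,P2] Q1=[] Q2=[]
t=18-21: P3@Q0 runs 3, rem=3, I/O yield, promote→Q0. Q0=[P1,P2,P3] Q1=[] Q2=[]
t=21-23: P1@Q0 runs 2, rem=1, I/O yield, promote→Q0. Q0=[P2,P3,P1] Q1=[] Q2=[]
t=23-25: P2@Q0 runs 2, rem=1, I/O yield, promote→Q0. Q0=[P3,P1,P2] Q1=[] Q2=[]
t=25-28: P3@Q0 runs 3, rem=0, completes. Q0=[P1,P2] Q1=[] Q2=[]
t=28-29: P1@Q0 runs 1, rem=0, completes. Q0=[P2] Q1=[] Q2=[]
t=29-30: P2@Q0 runs 1, rem=0, completes. Q0=[] Q1=[] Q2=[]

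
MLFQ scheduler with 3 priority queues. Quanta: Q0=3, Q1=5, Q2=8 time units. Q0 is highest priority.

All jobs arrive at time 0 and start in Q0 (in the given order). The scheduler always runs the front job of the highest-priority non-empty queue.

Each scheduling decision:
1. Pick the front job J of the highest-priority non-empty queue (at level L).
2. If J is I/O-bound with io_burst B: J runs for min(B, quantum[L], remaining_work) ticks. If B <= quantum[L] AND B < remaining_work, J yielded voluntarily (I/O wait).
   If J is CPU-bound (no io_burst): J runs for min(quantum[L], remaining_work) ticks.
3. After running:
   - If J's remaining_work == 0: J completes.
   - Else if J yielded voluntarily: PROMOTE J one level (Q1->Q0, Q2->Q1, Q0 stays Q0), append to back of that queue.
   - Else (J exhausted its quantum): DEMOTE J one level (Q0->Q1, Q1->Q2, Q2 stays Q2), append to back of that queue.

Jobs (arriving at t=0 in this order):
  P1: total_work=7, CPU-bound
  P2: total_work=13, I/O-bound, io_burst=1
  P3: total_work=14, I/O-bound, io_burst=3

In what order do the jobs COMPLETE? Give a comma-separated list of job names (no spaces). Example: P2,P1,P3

Answer: P3,P2,P1

Derivation:
t=0-3: P1@Q0 runs 3, rem=4, quantum used, demote→Q1. Q0=[P2,P3] Q1=[P1] Q2=[]
t=3-4: P2@Q0 runs 1, rem=12, I/O yield, promote→Q0. Q0=[P3,P2] Q1=[P1] Q2=[]
t=4-7: P3@Q0 runs 3, rem=11, I/O yield, promote→Q0. Q0=[P2,P3] Q1=[P1] Q2=[]
t=7-8: P2@Q0 runs 1, rem=11, I/O yield, promote→Q0. Q0=[P3,P2] Q1=[P1] Q2=[]
t=8-11: P3@Q0 runs 3, rem=8, I/O yield, promote→Q0. Q0=[P2,P3] Q1=[P1] Q2=[]
t=11-12: P2@Q0 runs 1, rem=10, I/O yield, promote→Q0. Q0=[P3,P2] Q1=[P1] Q2=[]
t=12-15: P3@Q0 runs 3, rem=5, I/O yield, promote→Q0. Q0=[P2,P3] Q1=[P1] Q2=[]
t=15-16: P2@Q0 runs 1, rem=9, I/O yield, promote→Q0. Q0=[P3,P2] Q1=[P1] Q2=[]
t=16-19: P3@Q0 runs 3, rem=2, I/O yield, promote→Q0. Q0=[P2,P3] Q1=[P1] Q2=[]
t=19-20: P2@Q0 runs 1, rem=8, I/O yield, promote→Q0. Q0=[P3,P2] Q1=[P1] Q2=[]
t=20-22: P3@Q0 runs 2, rem=0, completes. Q0=[P2] Q1=[P1] Q2=[]
t=22-23: P2@Q0 runs 1, rem=7, I/O yield, promote→Q0. Q0=[P2] Q1=[P1] Q2=[]
t=23-24: P2@Q0 runs 1, rem=6, I/O yield, promote→Q0. Q0=[P2] Q1=[P1] Q2=[]
t=24-25: P2@Q0 runs 1, rem=5, I/O yield, promote→Q0. Q0=[P2] Q1=[P1] Q2=[]
t=25-26: P2@Q0 runs 1, rem=4, I/O yield, promote→Q0. Q0=[P2] Q1=[P1] Q2=[]
t=26-27: P2@Q0 runs 1, rem=3, I/O yield, promote→Q0. Q0=[P2] Q1=[P1] Q2=[]
t=27-28: P2@Q0 runs 1, rem=2, I/O yield, promote→Q0. Q0=[P2] Q1=[P1] Q2=[]
t=28-29: P2@Q0 runs 1, rem=1, I/O yield, promote→Q0. Q0=[P2] Q1=[P1] Q2=[]
t=29-30: P2@Q0 runs 1, rem=0, completes. Q0=[] Q1=[P1] Q2=[]
t=30-34: P1@Q1 runs 4, rem=0, completes. Q0=[] Q1=[] Q2=[]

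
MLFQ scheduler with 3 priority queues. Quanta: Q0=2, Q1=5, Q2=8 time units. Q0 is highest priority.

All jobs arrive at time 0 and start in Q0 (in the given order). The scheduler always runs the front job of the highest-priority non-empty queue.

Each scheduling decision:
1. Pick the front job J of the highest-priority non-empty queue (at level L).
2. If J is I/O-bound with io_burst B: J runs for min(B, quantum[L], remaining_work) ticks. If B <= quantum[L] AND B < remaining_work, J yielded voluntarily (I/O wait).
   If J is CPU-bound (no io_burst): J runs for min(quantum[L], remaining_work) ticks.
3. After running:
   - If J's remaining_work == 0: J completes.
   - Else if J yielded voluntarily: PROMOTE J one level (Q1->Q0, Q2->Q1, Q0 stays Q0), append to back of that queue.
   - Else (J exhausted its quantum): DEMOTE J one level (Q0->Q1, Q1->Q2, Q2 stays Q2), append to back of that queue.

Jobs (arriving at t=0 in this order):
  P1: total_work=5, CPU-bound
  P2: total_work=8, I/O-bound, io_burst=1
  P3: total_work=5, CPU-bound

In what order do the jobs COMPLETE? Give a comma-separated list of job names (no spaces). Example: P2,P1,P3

t=0-2: P1@Q0 runs 2, rem=3, quantum used, demote→Q1. Q0=[P2,P3] Q1=[P1] Q2=[]
t=2-3: P2@Q0 runs 1, rem=7, I/O yield, promote→Q0. Q0=[P3,P2] Q1=[P1] Q2=[]
t=3-5: P3@Q0 runs 2, rem=3, quantum used, demote→Q1. Q0=[P2] Q1=[P1,P3] Q2=[]
t=5-6: P2@Q0 runs 1, rem=6, I/O yield, promote→Q0. Q0=[P2] Q1=[P1,P3] Q2=[]
t=6-7: P2@Q0 runs 1, rem=5, I/O yield, promote→Q0. Q0=[P2] Q1=[P1,P3] Q2=[]
t=7-8: P2@Q0 runs 1, rem=4, I/O yield, promote→Q0. Q0=[P2] Q1=[P1,P3] Q2=[]
t=8-9: P2@Q0 runs 1, rem=3, I/O yield, promote→Q0. Q0=[P2] Q1=[P1,P3] Q2=[]
t=9-10: P2@Q0 runs 1, rem=2, I/O yield, promote→Q0. Q0=[P2] Q1=[P1,P3] Q2=[]
t=10-11: P2@Q0 runs 1, rem=1, I/O yield, promote→Q0. Q0=[P2] Q1=[P1,P3] Q2=[]
t=11-12: P2@Q0 runs 1, rem=0, completes. Q0=[] Q1=[P1,P3] Q2=[]
t=12-15: P1@Q1 runs 3, rem=0, completes. Q0=[] Q1=[P3] Q2=[]
t=15-18: P3@Q1 runs 3, rem=0, completes. Q0=[] Q1=[] Q2=[]

Answer: P2,P1,P3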